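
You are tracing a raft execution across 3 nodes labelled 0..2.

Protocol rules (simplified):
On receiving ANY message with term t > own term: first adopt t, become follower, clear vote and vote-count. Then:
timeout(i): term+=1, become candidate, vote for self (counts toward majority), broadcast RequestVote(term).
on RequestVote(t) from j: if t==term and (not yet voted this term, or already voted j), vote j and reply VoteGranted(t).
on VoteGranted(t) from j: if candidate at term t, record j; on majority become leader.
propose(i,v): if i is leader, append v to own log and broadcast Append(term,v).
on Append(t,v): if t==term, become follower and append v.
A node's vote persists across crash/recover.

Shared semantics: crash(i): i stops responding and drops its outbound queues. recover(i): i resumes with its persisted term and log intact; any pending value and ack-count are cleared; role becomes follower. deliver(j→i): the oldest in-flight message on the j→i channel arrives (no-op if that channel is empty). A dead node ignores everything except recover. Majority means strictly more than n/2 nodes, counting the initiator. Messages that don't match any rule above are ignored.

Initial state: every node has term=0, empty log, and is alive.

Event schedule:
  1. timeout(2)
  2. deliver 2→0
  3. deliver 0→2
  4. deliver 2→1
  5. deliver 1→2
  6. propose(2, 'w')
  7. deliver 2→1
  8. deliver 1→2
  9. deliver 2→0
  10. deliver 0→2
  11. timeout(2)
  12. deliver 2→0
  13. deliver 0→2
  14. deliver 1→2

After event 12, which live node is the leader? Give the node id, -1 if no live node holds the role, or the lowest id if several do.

-1

1. timeout(2):  <2:cand t1 ->
2. deliver 2→0:  <0:foll t1 ->
3. deliver 0→2:  <2:lead t1 ->
4. deliver 2→1:  <1:foll t1 ->
5. deliver 1→2:  nop
6. propose(2,'w'):  <2:lead t1 w>
7. deliver 2→1:  <1:foll t1 w>
8. deliver 1→2:  nop
9. deliver 2→0:  <0:foll t1 w>
10. deliver 0→2:  nop
11. timeout(2):  <2:cand t2 w>
12. deliver 2→0:  <0:foll t2 w>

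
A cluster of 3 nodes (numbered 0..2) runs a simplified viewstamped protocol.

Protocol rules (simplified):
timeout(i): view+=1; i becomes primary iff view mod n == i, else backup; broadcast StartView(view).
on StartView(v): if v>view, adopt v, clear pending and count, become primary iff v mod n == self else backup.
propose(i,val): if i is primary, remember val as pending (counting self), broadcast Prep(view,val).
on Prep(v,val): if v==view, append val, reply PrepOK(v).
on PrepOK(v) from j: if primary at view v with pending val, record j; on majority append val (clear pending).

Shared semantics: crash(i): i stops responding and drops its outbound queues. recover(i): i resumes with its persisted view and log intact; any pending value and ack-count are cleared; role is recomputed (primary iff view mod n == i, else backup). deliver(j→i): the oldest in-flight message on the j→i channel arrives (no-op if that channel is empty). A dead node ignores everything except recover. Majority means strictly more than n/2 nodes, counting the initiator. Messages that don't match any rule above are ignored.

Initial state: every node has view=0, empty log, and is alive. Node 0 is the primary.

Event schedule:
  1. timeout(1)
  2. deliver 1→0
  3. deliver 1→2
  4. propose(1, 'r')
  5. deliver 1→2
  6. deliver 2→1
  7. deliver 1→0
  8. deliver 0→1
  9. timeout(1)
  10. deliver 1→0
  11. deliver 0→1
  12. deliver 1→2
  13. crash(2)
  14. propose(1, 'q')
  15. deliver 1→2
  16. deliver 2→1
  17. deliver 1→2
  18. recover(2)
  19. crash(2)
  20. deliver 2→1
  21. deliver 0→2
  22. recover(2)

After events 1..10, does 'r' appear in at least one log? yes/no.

[1] timeout(1) → N1(prim v1 [-])
[2] deliver 1→0 → N0(back v1 [-])
[3] deliver 1→2 → N2(back v1 [-])
[4] propose(1,'r') → ∅
[5] deliver 1→2 → N2(back v1 [r])
[6] deliver 2→1 → N1(prim v1 [r])
[7] deliver 1→0 → N0(back v1 [r])
[8] deliver 0→1 → ∅
[9] timeout(1) → N1(back v2 [r])
[10] deliver 1→0 → N0(back v2 [r])

yes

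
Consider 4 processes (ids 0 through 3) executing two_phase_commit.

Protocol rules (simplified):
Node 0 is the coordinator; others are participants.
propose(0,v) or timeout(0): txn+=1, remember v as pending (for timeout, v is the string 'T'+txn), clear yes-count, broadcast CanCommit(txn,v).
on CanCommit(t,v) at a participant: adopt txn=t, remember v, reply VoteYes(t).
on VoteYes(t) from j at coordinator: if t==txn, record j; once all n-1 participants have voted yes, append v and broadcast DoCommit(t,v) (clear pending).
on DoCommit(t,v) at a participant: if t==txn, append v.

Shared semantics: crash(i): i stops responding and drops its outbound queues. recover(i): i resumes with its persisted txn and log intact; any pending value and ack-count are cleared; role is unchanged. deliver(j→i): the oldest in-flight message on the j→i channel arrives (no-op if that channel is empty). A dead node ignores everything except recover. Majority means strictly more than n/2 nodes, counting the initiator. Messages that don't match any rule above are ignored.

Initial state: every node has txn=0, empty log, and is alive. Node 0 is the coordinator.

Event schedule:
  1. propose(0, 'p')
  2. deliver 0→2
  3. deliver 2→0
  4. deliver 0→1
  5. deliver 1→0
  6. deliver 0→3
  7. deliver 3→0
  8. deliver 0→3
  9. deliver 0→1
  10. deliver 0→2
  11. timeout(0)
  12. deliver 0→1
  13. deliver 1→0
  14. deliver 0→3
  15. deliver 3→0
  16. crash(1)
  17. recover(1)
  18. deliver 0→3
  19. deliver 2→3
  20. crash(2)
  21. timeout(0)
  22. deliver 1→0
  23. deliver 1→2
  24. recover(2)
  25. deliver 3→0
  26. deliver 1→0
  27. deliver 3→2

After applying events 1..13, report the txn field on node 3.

step 1 propose(0,'p'): 0={coor,t=1,log=-}
step 2 deliver 0→2: 2={part,t=1,log=-}
step 3 deliver 2→0: —
step 4 deliver 0→1: 1={part,t=1,log=-}
step 5 deliver 1→0: —
step 6 deliver 0→3: 3={part,t=1,log=-}
step 7 deliver 3→0: 0={coor,t=1,log=p}
step 8 deliver 0→3: 3={part,t=1,log=p}
step 9 deliver 0→1: 1={part,t=1,log=p}
step 10 deliver 0→2: 2={part,t=1,log=p}
step 11 timeout(0): 0={coor,t=2,log=p}
step 12 deliver 0→1: 1={part,t=2,log=p}
step 13 deliver 1→0: —

1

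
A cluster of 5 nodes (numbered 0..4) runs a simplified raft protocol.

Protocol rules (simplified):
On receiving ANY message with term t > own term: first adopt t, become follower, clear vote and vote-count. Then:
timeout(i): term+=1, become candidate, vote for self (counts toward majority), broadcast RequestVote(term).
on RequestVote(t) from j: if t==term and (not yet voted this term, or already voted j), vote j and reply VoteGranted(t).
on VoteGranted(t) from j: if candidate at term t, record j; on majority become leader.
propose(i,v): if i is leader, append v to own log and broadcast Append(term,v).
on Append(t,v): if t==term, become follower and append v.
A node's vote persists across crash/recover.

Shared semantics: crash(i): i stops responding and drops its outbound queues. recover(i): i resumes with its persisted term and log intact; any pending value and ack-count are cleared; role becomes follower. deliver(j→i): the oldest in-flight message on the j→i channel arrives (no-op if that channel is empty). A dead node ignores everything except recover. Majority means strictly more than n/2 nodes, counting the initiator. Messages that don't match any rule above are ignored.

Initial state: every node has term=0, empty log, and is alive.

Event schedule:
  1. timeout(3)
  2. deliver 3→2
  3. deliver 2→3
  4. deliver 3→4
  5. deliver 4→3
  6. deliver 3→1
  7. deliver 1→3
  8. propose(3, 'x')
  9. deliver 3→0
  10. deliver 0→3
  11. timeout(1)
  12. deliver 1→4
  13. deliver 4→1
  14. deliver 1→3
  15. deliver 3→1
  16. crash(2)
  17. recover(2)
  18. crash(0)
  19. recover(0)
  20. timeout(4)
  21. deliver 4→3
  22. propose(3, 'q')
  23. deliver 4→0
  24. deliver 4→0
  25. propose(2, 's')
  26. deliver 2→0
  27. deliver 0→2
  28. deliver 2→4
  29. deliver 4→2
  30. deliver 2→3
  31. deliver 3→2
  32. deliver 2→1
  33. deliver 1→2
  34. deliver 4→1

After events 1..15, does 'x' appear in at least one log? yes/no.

step 1 timeout(3): 3={cand,t=1,log=-}
step 2 deliver 3→2: 2={foll,t=1,log=-}
step 3 deliver 2→3: —
step 4 deliver 3→4: 4={foll,t=1,log=-}
step 5 deliver 4→3: 3={lead,t=1,log=-}
step 6 deliver 3→1: 1={foll,t=1,log=-}
step 7 deliver 1→3: —
step 8 propose(3,'x'): 3={lead,t=1,log=x}
step 9 deliver 3→0: 0={foll,t=1,log=-}
step 10 deliver 0→3: —
step 11 timeout(1): 1={cand,t=2,log=-}
step 12 deliver 1→4: 4={foll,t=2,log=-}
step 13 deliver 4→1: —
step 14 deliver 1→3: 3={foll,t=2,log=x}
step 15 deliver 3→1: —

yes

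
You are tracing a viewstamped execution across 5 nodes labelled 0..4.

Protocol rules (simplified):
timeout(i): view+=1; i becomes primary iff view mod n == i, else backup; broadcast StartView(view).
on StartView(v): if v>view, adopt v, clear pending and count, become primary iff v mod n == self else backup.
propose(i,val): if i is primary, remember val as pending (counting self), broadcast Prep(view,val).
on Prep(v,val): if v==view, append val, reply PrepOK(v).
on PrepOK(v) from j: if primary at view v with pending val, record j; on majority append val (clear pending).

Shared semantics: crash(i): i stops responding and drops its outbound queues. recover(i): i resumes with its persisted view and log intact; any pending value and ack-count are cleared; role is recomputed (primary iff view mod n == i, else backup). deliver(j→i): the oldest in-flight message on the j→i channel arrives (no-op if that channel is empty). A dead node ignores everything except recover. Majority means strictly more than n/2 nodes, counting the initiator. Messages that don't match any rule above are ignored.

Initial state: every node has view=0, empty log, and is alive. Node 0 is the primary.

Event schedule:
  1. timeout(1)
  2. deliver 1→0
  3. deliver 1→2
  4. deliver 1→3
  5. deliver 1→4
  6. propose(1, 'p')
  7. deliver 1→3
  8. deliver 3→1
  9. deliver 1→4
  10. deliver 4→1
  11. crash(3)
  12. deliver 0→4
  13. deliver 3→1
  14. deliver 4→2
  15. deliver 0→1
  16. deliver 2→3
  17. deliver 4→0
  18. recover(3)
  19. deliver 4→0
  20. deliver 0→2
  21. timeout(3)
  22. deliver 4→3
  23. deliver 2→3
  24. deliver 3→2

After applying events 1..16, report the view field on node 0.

1. timeout(1):  <1:prim v1 ->
2. deliver 1→0:  <0:back v1 ->
3. deliver 1→2:  <2:back v1 ->
4. deliver 1→3:  <3:back v1 ->
5. deliver 1→4:  <4:back v1 ->
6. propose(1,'p'):  nop
7. deliver 1→3:  <3:back v1 p>
8. deliver 3→1:  nop
9. deliver 1→4:  <4:back v1 p>
10. deliver 4→1:  <1:prim v1 p>
11. crash(3):  <3:✗back v1 p>
12. deliver 0→4:  nop
13. deliver 3→1:  nop
14. deliver 4→2:  nop
15. deliver 0→1:  nop
16. deliver 2→3:  nop

1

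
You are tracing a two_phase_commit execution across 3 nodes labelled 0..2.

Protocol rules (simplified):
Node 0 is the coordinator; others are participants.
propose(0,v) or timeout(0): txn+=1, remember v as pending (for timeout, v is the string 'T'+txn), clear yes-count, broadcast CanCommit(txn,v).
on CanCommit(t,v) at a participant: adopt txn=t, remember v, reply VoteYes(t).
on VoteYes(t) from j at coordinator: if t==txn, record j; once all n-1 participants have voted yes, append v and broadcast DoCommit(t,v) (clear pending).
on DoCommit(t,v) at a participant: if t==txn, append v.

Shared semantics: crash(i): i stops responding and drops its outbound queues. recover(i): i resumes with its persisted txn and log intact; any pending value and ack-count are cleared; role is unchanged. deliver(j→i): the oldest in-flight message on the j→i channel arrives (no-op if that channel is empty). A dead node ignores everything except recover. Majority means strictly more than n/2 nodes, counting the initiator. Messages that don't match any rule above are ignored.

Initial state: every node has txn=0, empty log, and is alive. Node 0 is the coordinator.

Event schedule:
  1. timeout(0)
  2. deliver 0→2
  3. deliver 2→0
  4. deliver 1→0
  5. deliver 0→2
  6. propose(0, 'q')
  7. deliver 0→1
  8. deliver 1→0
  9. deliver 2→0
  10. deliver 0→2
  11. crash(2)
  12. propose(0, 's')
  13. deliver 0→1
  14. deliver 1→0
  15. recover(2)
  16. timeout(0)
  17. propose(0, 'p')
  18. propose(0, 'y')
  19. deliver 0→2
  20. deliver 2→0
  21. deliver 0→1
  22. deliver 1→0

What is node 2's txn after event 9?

step 1 timeout(0): 0={coor,t=1,log=-}
step 2 deliver 0→2: 2={part,t=1,log=-}
step 3 deliver 2→0: —
step 4 deliver 1→0: —
step 5 deliver 0→2: —
step 6 propose(0,'q'): 0={coor,t=2,log=-}
step 7 deliver 0→1: 1={part,t=1,log=-}
step 8 deliver 1→0: —
step 9 deliver 2→0: —

1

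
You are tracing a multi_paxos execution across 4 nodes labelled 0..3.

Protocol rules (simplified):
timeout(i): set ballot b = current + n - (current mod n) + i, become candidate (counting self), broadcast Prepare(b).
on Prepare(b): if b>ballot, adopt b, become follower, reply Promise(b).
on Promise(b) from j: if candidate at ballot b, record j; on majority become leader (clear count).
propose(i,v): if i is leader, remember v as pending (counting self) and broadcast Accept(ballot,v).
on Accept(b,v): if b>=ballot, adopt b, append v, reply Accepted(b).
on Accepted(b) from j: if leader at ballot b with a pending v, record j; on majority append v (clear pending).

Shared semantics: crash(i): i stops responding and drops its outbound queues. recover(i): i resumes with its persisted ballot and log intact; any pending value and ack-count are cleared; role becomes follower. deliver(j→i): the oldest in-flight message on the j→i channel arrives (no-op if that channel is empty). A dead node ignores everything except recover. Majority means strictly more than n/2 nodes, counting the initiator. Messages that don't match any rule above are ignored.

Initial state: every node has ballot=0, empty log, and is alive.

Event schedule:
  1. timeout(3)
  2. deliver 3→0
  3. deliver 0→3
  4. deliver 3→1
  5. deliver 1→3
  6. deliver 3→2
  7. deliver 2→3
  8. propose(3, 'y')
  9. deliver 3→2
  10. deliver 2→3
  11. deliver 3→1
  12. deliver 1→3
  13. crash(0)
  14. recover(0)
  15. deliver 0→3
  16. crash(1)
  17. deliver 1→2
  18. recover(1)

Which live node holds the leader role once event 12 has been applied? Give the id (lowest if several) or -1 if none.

3

e1 timeout(3): 3[cand,b=7,-]
e2 deliver 3→0: 0[foll,b=7,-]
e3 deliver 0→3: ·
e4 deliver 3→1: 1[foll,b=7,-]
e5 deliver 1→3: 3[lead,b=7,-]
e6 deliver 3→2: 2[foll,b=7,-]
e7 deliver 2→3: ·
e8 propose(3,'y'): ·
e9 deliver 3→2: 2[foll,b=7,y]
e10 deliver 2→3: ·
e11 deliver 3→1: 1[foll,b=7,y]
e12 deliver 1→3: 3[lead,b=7,y]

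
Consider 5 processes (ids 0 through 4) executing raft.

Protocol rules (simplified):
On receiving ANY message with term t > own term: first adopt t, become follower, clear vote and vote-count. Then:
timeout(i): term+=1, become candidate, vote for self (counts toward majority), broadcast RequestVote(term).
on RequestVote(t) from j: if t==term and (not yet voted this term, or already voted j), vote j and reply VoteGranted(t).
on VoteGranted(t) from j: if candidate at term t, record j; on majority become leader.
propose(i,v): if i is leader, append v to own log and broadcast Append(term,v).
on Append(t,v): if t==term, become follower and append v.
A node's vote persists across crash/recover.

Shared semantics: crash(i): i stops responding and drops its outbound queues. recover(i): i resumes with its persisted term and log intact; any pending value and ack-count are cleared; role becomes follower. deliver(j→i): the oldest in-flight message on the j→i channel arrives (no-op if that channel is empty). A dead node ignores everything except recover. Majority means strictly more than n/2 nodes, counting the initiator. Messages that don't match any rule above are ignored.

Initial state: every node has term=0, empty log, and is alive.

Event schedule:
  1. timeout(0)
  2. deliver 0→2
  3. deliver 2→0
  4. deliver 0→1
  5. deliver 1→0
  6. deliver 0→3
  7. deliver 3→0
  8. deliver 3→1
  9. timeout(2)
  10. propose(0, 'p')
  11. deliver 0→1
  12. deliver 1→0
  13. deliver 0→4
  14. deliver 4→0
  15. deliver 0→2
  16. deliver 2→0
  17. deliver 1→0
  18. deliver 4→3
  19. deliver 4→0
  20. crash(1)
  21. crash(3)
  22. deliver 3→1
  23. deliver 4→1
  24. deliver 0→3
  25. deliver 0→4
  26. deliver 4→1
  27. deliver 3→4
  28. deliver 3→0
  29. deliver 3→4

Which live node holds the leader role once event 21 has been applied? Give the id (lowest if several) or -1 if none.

-1

1. timeout(0):  <0:cand t1 ->
2. deliver 0→2:  <2:foll t1 ->
3. deliver 2→0:  nop
4. deliver 0→1:  <1:foll t1 ->
5. deliver 1→0:  <0:lead t1 ->
6. deliver 0→3:  <3:foll t1 ->
7. deliver 3→0:  nop
8. deliver 3→1:  nop
9. timeout(2):  <2:cand t2 ->
10. propose(0,'p'):  <0:lead t1 p>
11. deliver 0→1:  <1:foll t1 p>
12. deliver 1→0:  nop
13. deliver 0→4:  <4:foll t1 ->
14. deliver 4→0:  nop
15. deliver 0→2:  nop
16. deliver 2→0:  <0:foll t2 p>
17. deliver 1→0:  nop
18. deliver 4→3:  nop
19. deliver 4→0:  nop
20. crash(1):  <1:✗foll t1 p>
21. crash(3):  <3:✗foll t1 ->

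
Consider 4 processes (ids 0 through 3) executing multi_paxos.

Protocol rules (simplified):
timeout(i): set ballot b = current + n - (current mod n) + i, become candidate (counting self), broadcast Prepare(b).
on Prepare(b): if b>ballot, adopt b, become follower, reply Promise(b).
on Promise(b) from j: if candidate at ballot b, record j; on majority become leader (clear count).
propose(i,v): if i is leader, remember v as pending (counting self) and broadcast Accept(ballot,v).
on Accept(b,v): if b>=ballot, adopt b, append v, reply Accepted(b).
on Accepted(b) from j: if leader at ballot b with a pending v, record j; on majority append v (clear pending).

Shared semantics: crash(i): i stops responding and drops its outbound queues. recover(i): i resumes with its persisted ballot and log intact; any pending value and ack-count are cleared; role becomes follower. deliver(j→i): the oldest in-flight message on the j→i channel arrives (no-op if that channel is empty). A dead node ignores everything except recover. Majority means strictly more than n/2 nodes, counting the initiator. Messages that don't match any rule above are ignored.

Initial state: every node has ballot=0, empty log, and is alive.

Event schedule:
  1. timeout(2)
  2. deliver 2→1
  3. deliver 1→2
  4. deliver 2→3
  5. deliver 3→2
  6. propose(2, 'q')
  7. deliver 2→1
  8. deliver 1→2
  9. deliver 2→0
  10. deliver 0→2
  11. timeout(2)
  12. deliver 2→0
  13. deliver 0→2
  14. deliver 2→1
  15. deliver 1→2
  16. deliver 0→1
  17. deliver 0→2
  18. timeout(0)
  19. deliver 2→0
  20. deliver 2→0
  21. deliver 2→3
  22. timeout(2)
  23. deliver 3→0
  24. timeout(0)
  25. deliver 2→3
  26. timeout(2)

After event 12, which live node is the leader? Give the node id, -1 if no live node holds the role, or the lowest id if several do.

-1

1. timeout(2):  <2:cand b6 ->
2. deliver 2→1:  <1:foll b6 ->
3. deliver 1→2:  nop
4. deliver 2→3:  <3:foll b6 ->
5. deliver 3→2:  <2:lead b6 ->
6. propose(2,'q'):  nop
7. deliver 2→1:  <1:foll b6 q>
8. deliver 1→2:  nop
9. deliver 2→0:  <0:foll b6 ->
10. deliver 0→2:  nop
11. timeout(2):  <2:cand b10 ->
12. deliver 2→0:  <0:foll b6 q>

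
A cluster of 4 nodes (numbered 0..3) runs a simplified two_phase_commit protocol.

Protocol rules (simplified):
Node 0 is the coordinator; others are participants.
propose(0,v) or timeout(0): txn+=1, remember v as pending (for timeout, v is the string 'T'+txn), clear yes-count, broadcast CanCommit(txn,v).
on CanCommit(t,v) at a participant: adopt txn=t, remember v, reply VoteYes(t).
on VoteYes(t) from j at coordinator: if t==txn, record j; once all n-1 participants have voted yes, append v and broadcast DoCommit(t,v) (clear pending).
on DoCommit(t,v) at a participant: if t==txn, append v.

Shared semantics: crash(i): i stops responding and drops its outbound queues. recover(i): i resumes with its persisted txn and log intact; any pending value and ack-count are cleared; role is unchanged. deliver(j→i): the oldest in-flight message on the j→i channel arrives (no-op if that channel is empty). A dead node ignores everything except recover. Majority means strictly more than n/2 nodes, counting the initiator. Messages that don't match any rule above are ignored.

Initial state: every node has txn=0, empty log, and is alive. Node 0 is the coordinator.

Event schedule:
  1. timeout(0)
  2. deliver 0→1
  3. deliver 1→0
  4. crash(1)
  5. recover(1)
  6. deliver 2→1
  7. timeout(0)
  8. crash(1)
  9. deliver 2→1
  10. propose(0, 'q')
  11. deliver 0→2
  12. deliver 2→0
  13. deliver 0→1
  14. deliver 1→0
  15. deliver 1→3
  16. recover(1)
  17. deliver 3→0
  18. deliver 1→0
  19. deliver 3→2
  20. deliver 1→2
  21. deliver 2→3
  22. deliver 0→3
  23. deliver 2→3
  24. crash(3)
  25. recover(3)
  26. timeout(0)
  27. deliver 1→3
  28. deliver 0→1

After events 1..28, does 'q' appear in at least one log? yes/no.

no

[1] timeout(0) → N0(coor t1 [-])
[2] deliver 0→1 → N1(part t1 [-])
[3] deliver 1→0 → ∅
[4] crash(1) → N1(✗part t1 [-])
[5] recover(1) → N1(part t1 [-])
[6] deliver 2→1 → ∅
[7] timeout(0) → N0(coor t2 [-])
[8] crash(1) → N1(✗part t1 [-])
[9] deliver 2→1 → ∅
[10] propose(0,'q') → N0(coor t3 [-])
[11] deliver 0→2 → N2(part t1 [-])
[12] deliver 2→0 → ∅
[13] deliver 0→1 → ∅
[14] deliver 1→0 → ∅
[15] deliver 1→3 → ∅
[16] recover(1) → N1(part t1 [-])
[17] deliver 3→0 → ∅
[18] deliver 1→0 → ∅
[19] deliver 3→2 → ∅
[20] deliver 1→2 → ∅
[21] deliver 2→3 → ∅
[22] deliver 0→3 → N3(part t1 [-])
[23] deliver 2→3 → ∅
[24] crash(3) → N3(✗part t1 [-])
[25] recover(3) → N3(part t1 [-])
[26] timeout(0) → N0(coor t4 [-])
[27] deliver 1→3 → ∅
[28] deliver 0→1 → N1(part t2 [-])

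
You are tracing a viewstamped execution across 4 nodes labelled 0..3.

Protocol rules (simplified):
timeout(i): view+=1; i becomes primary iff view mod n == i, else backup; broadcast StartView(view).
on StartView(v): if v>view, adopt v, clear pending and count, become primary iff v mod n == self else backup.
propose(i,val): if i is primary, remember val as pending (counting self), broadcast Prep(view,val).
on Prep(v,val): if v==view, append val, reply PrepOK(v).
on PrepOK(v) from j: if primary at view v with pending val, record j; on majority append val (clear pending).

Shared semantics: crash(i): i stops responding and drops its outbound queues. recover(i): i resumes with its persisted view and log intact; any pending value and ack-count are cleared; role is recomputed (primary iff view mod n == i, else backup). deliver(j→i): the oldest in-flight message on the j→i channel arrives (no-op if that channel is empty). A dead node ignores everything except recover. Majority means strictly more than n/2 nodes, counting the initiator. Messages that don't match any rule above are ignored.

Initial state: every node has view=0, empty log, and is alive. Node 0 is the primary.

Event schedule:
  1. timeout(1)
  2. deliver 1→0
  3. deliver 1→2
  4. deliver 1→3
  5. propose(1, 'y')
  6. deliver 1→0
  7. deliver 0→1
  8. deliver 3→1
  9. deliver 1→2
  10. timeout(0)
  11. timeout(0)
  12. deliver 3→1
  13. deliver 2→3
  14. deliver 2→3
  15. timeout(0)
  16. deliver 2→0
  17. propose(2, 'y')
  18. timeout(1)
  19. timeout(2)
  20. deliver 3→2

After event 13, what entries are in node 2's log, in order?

step 1 timeout(1): 1={prim,v=1,log=-}
step 2 deliver 1→0: 0={back,v=1,log=-}
step 3 deliver 1→2: 2={back,v=1,log=-}
step 4 deliver 1→3: 3={back,v=1,log=-}
step 5 propose(1,'y'): —
step 6 deliver 1→0: 0={back,v=1,log=y}
step 7 deliver 0→1: —
step 8 deliver 3→1: —
step 9 deliver 1→2: 2={back,v=1,log=y}
step 10 timeout(0): 0={back,v=2,log=y}
step 11 timeout(0): 0={back,v=3,log=y}
step 12 deliver 3→1: —
step 13 deliver 2→3: —

y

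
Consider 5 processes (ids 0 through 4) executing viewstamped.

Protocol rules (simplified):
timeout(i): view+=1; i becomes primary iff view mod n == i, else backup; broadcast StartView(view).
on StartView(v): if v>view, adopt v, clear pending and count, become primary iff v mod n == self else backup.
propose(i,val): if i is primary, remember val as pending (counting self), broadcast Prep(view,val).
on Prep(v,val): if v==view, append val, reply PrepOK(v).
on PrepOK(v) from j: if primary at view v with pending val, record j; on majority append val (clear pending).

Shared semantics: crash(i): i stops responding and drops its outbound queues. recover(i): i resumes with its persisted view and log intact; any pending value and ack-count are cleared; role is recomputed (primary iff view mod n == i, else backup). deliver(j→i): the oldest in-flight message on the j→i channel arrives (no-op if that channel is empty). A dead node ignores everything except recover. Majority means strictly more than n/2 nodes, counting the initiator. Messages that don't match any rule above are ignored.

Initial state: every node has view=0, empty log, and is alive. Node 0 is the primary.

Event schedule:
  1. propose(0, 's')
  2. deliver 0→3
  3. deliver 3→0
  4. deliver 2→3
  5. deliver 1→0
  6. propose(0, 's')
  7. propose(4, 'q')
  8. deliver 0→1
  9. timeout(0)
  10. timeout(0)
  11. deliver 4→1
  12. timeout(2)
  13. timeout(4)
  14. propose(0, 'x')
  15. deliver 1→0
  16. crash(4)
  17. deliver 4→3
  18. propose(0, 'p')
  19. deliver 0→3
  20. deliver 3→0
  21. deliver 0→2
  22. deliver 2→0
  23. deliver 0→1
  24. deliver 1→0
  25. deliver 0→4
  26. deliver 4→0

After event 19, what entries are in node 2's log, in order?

empty

after 1 — propose(0,'s'): ·
after 2 — deliver 0→3: n3:back/v0/[s]
after 3 — deliver 3→0: ·
after 4 — deliver 2→3: ·
after 5 — deliver 1→0: ·
after 6 — propose(0,'s'): ·
after 7 — propose(4,'q'): ·
after 8 — deliver 0→1: n1:back/v0/[s]
after 9 — timeout(0): n0:back/v1/[-]
after 10 — timeout(0): n0:back/v2/[-]
after 11 — deliver 4→1: ·
after 12 — timeout(2): n2:back/v1/[-]
after 13 — timeout(4): n4:back/v1/[-]
after 14 — propose(0,'x'): ·
after 15 — deliver 1→0: ·
after 16 — crash(4): n4:✗back/v1/[-]
after 17 — deliver 4→3: ·
after 18 — propose(0,'p'): ·
after 19 — deliver 0→3: n3:back/v0/[s,s]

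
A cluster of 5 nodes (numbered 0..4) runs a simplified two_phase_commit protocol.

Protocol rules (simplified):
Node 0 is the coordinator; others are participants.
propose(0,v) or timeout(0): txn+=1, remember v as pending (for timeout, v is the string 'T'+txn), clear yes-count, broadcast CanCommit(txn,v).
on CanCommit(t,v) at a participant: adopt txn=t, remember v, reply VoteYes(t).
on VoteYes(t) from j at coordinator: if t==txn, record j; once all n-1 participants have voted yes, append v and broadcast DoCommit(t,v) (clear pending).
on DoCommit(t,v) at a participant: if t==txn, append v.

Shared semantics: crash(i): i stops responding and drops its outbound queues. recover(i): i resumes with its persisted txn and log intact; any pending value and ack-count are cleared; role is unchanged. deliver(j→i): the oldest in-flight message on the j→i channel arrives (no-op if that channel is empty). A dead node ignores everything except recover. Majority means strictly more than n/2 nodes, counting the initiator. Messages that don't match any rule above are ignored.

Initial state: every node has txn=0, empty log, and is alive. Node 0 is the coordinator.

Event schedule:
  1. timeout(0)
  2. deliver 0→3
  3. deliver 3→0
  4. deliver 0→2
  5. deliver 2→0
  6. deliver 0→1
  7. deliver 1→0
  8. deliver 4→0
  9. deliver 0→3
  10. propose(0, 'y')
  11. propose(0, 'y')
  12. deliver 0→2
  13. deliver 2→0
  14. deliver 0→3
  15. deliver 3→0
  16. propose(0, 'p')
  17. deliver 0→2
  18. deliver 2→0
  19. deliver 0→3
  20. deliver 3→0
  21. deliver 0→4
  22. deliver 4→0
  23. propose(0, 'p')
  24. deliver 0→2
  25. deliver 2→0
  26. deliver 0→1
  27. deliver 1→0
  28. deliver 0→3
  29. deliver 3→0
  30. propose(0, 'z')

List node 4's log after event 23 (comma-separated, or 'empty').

after 1 — timeout(0): n0:coor/t1/[-]
after 2 — deliver 0→3: n3:part/t1/[-]
after 3 — deliver 3→0: ·
after 4 — deliver 0→2: n2:part/t1/[-]
after 5 — deliver 2→0: ·
after 6 — deliver 0→1: n1:part/t1/[-]
after 7 — deliver 1→0: ·
after 8 — deliver 4→0: ·
after 9 — deliver 0→3: ·
after 10 — propose(0,'y'): n0:coor/t2/[-]
after 11 — propose(0,'y'): n0:coor/t3/[-]
after 12 — deliver 0→2: n2:part/t2/[-]
after 13 — deliver 2→0: ·
after 14 — deliver 0→3: n3:part/t2/[-]
after 15 — deliver 3→0: ·
after 16 — propose(0,'p'): n0:coor/t4/[-]
after 17 — deliver 0→2: n2:part/t3/[-]
after 18 — deliver 2→0: ·
after 19 — deliver 0→3: n3:part/t3/[-]
after 20 — deliver 3→0: ·
after 21 — deliver 0→4: n4:part/t1/[-]
after 22 — deliver 4→0: ·
after 23 — propose(0,'p'): n0:coor/t5/[-]

empty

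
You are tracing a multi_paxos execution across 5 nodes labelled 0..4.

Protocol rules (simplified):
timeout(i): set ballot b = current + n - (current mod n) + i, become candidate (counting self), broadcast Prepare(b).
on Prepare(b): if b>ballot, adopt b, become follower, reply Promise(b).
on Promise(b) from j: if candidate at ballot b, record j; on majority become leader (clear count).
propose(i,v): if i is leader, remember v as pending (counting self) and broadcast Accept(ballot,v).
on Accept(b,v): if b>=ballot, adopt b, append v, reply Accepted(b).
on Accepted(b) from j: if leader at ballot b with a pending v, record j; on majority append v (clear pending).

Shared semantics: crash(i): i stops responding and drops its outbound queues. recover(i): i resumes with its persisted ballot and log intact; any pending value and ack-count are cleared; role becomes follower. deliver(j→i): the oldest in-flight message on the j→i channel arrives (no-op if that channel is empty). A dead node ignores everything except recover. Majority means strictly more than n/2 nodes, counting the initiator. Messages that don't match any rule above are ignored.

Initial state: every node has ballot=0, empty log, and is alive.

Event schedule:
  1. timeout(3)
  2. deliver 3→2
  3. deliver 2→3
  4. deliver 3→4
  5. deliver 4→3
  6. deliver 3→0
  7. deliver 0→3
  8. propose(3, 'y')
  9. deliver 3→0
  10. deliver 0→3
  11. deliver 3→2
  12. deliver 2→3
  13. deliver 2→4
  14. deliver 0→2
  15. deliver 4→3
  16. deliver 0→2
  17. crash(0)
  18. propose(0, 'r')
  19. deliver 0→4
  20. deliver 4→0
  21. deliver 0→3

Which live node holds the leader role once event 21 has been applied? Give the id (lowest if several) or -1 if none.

step 1 timeout(3): 3={cand,b=8,log=-}
step 2 deliver 3→2: 2={foll,b=8,log=-}
step 3 deliver 2→3: —
step 4 deliver 3→4: 4={foll,b=8,log=-}
step 5 deliver 4→3: 3={lead,b=8,log=-}
step 6 deliver 3→0: 0={foll,b=8,log=-}
step 7 deliver 0→3: —
step 8 propose(3,'y'): —
step 9 deliver 3→0: 0={foll,b=8,log=y}
step 10 deliver 0→3: —
step 11 deliver 3→2: 2={foll,b=8,log=y}
step 12 deliver 2→3: 3={lead,b=8,log=y}
step 13 deliver 2→4: —
step 14 deliver 0→2: —
step 15 deliver 4→3: —
step 16 deliver 0→2: —
step 17 crash(0): 0={✗foll,b=8,log=y}
step 18 propose(0,'r'): —
step 19 deliver 0→4: —
step 20 deliver 4→0: —
step 21 deliver 0→3: —

3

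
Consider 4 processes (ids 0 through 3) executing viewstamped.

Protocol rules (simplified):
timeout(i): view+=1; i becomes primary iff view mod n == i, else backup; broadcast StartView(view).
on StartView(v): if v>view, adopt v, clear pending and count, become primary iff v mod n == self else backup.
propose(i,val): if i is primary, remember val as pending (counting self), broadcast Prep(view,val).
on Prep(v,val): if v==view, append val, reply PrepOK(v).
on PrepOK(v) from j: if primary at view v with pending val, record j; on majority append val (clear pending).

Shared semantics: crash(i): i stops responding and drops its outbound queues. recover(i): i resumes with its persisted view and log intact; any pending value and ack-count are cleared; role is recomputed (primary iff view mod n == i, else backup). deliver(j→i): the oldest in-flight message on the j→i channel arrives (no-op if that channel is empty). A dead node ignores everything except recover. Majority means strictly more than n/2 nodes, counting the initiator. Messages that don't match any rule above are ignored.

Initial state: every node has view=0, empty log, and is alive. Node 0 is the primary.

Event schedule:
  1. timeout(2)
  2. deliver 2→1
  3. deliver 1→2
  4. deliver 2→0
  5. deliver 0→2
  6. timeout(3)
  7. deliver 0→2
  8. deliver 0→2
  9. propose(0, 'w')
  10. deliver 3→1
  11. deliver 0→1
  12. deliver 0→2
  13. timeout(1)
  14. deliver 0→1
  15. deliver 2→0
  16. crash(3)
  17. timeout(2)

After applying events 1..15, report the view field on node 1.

step 1 timeout(2): 2={back,v=1,log=-}
step 2 deliver 2→1: 1={prim,v=1,log=-}
step 3 deliver 1→2: —
step 4 deliver 2→0: 0={back,v=1,log=-}
step 5 deliver 0→2: —
step 6 timeout(3): 3={back,v=1,log=-}
step 7 deliver 0→2: —
step 8 deliver 0→2: —
step 9 propose(0,'w'): —
step 10 deliver 3→1: —
step 11 deliver 0→1: —
step 12 deliver 0→2: —
step 13 timeout(1): 1={back,v=2,log=-}
step 14 deliver 0→1: —
step 15 deliver 2→0: —

2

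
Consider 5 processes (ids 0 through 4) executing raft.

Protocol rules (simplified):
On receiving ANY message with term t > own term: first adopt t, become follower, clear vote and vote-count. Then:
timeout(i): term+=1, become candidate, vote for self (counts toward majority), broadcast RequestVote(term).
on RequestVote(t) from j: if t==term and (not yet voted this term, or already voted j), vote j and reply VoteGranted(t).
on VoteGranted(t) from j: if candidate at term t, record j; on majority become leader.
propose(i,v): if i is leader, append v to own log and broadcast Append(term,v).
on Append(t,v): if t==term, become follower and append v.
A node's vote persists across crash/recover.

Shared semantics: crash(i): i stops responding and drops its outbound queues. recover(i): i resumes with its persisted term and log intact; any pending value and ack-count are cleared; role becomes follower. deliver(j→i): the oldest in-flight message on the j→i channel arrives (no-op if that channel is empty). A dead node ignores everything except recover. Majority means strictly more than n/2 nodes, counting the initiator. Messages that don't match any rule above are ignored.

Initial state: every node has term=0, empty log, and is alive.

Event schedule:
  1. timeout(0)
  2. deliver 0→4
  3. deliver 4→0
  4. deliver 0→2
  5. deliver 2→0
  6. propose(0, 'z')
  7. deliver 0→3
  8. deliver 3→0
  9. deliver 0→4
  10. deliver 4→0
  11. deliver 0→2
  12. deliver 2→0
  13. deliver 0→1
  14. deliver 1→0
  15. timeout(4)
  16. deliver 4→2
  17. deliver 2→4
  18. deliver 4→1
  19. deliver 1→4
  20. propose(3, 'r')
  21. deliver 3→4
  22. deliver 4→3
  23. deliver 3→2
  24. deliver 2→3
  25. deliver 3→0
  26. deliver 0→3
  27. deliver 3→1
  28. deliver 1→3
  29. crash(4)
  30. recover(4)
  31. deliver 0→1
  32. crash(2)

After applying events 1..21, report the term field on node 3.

[1] timeout(0) → N0(cand t1 [-])
[2] deliver 0→4 → N4(foll t1 [-])
[3] deliver 4→0 → ∅
[4] deliver 0→2 → N2(foll t1 [-])
[5] deliver 2→0 → N0(lead t1 [-])
[6] propose(0,'z') → N0(lead t1 [z])
[7] deliver 0→3 → N3(foll t1 [-])
[8] deliver 3→0 → ∅
[9] deliver 0→4 → N4(foll t1 [z])
[10] deliver 4→0 → ∅
[11] deliver 0→2 → N2(foll t1 [z])
[12] deliver 2→0 → ∅
[13] deliver 0→1 → N1(foll t1 [-])
[14] deliver 1→0 → ∅
[15] timeout(4) → N4(cand t2 [z])
[16] deliver 4→2 → N2(foll t2 [z])
[17] deliver 2→4 → ∅
[18] deliver 4→1 → N1(foll t2 [-])
[19] deliver 1→4 → N4(lead t2 [z])
[20] propose(3,'r') → ∅
[21] deliver 3→4 → ∅

1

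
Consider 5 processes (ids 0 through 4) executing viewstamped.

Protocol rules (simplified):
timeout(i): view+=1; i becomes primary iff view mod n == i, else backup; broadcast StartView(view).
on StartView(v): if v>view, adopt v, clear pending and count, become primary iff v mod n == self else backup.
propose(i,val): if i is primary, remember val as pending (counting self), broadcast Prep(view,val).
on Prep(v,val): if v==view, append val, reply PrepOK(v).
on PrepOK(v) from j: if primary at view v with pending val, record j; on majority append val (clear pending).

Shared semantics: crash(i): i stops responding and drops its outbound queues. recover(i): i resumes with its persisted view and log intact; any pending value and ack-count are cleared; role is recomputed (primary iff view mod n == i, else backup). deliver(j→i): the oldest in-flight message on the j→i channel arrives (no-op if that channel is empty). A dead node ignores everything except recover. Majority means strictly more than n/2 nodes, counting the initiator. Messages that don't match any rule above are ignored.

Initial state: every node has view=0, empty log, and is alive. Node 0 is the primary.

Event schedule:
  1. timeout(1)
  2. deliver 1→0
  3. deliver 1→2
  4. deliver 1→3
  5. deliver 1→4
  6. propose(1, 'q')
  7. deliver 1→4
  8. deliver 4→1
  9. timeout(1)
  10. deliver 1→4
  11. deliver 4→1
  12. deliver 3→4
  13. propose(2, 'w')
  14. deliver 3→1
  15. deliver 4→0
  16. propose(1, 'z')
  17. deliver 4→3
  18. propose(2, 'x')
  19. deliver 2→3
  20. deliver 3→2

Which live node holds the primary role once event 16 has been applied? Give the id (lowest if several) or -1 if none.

-1

after 1 — timeout(1): n1:prim/v1/[-]
after 2 — deliver 1→0: n0:back/v1/[-]
after 3 — deliver 1→2: n2:back/v1/[-]
after 4 — deliver 1→3: n3:back/v1/[-]
after 5 — deliver 1→4: n4:back/v1/[-]
after 6 — propose(1,'q'): ·
after 7 — deliver 1→4: n4:back/v1/[q]
after 8 — deliver 4→1: ·
after 9 — timeout(1): n1:back/v2/[-]
after 10 — deliver 1→4: n4:back/v2/[q]
after 11 — deliver 4→1: ·
after 12 — deliver 3→4: ·
after 13 — propose(2,'w'): ·
after 14 — deliver 3→1: ·
after 15 — deliver 4→0: ·
after 16 — propose(1,'z'): ·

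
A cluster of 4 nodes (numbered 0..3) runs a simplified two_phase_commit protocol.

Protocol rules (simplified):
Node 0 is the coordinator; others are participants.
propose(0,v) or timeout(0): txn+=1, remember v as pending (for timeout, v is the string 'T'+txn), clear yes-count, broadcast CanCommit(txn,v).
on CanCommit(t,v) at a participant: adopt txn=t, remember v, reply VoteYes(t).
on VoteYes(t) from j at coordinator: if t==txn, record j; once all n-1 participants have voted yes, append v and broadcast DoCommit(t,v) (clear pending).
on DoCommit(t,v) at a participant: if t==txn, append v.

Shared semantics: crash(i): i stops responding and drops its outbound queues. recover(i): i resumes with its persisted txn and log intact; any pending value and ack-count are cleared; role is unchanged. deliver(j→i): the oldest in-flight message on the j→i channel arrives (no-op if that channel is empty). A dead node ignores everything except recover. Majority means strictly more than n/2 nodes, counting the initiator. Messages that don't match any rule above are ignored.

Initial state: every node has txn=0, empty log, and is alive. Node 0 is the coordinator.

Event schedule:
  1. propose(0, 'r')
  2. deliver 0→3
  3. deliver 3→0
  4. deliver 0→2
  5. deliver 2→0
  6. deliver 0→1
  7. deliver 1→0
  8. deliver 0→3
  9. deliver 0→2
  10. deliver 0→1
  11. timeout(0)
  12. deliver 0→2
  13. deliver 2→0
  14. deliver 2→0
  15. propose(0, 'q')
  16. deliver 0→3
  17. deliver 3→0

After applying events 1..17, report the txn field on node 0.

3

after 1 — propose(0,'r'): n0:coor/t1/[-]
after 2 — deliver 0→3: n3:part/t1/[-]
after 3 — deliver 3→0: ·
after 4 — deliver 0→2: n2:part/t1/[-]
after 5 — deliver 2→0: ·
after 6 — deliver 0→1: n1:part/t1/[-]
after 7 — deliver 1→0: n0:coor/t1/[r]
after 8 — deliver 0→3: n3:part/t1/[r]
after 9 — deliver 0→2: n2:part/t1/[r]
after 10 — deliver 0→1: n1:part/t1/[r]
after 11 — timeout(0): n0:coor/t2/[r]
after 12 — deliver 0→2: n2:part/t2/[r]
after 13 — deliver 2→0: ·
after 14 — deliver 2→0: ·
after 15 — propose(0,'q'): n0:coor/t3/[r]
after 16 — deliver 0→3: n3:part/t2/[r]
after 17 — deliver 3→0: ·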